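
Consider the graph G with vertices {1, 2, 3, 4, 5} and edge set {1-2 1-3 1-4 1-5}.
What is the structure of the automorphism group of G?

S_4

Vertex 1 has degree 4 and every other vertex has degree 1, so G is the star K_{1,4} with centre 1. The 4 leaves are pairwise interchangeable while the centre is fixed, giving Aut(G) = S_4.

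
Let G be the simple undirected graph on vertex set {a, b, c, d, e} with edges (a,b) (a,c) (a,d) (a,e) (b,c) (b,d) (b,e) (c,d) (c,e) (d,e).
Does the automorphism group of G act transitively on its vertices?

All 5 vertices are pairwise adjacent: G = K_5. Every bijection on the vertex set is an automorphism of K_5; hence Aut(K_5) ≅ S_5, order 120. Under this action every vertex can be carried to every other, so G is vertex-transitive.

Yes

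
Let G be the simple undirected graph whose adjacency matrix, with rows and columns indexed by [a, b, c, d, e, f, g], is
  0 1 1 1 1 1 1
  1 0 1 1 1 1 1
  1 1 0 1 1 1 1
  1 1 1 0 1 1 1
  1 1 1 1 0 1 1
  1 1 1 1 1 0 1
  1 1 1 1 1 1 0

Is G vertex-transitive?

Yes

Every vertex has degree 6, so G is the complete graph K_7. Any permutation of the 7 vertices preserves K_7, so Aut(K_7) = S_7 of order 7! = 5040. Under this action every vertex can be carried to every other, so G is vertex-transitive.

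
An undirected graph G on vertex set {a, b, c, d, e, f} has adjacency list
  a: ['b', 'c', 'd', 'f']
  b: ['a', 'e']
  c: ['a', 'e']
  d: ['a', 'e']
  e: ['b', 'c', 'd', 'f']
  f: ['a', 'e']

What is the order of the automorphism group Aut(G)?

The vertices split by degree into {a, e} (degree 4) and {b, c, d, f} (degree 2); every edge runs between the two parts, so G is the complete bipartite graph K_{2,4}. Automorphisms preserve the bipartition setwise (since the parts differ in size) and act as S_2 × S_4 within it; |Aut| = 48.

48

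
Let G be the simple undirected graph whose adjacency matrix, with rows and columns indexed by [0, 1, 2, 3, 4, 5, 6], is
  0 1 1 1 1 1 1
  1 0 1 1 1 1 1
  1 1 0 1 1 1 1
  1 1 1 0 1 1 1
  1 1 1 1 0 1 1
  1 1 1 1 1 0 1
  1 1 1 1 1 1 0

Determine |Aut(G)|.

5040

All 7 vertices are pairwise adjacent: G = K_7. Every bijection on the vertex set is an automorphism of K_7; hence Aut(K_7) ≅ S_7, order 5040.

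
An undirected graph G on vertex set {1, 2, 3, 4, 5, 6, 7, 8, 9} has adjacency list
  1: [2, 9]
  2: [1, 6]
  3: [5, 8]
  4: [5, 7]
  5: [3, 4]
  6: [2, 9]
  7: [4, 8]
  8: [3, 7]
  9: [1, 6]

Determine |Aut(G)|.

G has two connected components, {3, 4, 5, 7, 8} and {1, 2, 6, 9}; each is 2-regular, so G = C_5 ⊔ C_4. The components are non-isomorphic (different sizes), so Aut(G) = Aut(C_4) × Aut(C_5) = D_4 × D_5 of order 8·10 = 80.

80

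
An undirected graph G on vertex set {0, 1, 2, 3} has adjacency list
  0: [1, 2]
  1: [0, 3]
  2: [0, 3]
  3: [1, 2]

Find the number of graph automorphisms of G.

8

G is 2-regular and bipartite on 2^2 = 4 vertices with girth 4; it is the hypercube graph Q_2. Aut(Q_2) consists of the signed permutations of the 2 coordinate axes: 2! permutations times 2^2 sign flips, so |Aut| = 2^2·2! = 8.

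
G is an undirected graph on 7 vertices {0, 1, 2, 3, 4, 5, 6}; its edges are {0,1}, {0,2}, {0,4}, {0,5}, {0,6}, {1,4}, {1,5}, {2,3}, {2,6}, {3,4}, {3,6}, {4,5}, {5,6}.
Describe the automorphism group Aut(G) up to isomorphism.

the trivial group

The degree sequence is [5, 3, 3, 3, 4, 4, 4]. Checking the degree-preserving permutations of the vertex set shows that none except the identity preserves every edge, so Aut(G) is trivial.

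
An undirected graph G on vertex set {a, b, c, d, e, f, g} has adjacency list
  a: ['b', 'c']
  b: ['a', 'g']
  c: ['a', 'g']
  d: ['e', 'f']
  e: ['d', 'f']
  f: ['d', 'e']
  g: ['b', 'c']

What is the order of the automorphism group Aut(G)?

G has two connected components, {a, b, c, g} and {d, e, f}; each is 2-regular, so G = C_4 ⊔ C_3. No automorphism exchanges components of different sizes, hence Aut(G) is the direct product D_4 × D_3, order 48.

48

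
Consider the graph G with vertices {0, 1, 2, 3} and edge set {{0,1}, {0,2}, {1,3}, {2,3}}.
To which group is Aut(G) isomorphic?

G is 2-regular and bipartite on 2^2 = 4 vertices with girth 4; it is the hypercube graph Q_2. Aut(Q_2) consists of the signed permutations of the 2 coordinate axes: 2! permutations times 2^2 sign flips, so |Aut| = 2^2·2! = 8.

the hyperoctahedral group B_2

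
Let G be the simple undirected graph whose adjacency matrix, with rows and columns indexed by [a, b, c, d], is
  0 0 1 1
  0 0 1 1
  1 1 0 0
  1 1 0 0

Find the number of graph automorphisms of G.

G is 2-regular and bipartite on 2^2 = 4 vertices with girth 4; it is the hypercube graph Q_2. Aut(Q_2) consists of the signed permutations of the 2 coordinate axes: 2! permutations times 2^2 sign flips, so |Aut| = 2^2·2! = 8.

8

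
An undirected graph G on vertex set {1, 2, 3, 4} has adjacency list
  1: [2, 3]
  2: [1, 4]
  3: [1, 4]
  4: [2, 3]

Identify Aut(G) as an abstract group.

the dihedral group of order 8

G is 2-regular and bipartite on 2^2 = 4 vertices with girth 4; it is the hypercube graph Q_2. Aut(Q_2) consists of the signed permutations of the 2 coordinate axes: 2! permutations times 2^2 sign flips, so |Aut| = 2^2·2! = 8.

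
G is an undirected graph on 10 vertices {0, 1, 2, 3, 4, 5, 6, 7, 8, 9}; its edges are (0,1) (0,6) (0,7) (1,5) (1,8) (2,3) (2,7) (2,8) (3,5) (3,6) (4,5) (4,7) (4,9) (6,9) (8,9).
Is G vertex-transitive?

Yes

G is 3-regular on 10 vertices with no triangles and no 4-cycles (girth 5): this is the Petersen graph. Viewing the Petersen graph as the Kneser graph K(5,2) — vertices are 2-subsets of {1,…,5}, edges join disjoint pairs — its automorphisms are exactly the permutations of the 5-element set, so Aut ≅ S_5 of order 120. This group acts transitively on the 10 vertices.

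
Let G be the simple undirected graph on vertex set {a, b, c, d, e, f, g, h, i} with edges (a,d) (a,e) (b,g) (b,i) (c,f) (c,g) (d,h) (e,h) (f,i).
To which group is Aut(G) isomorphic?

D_4 × D_5

G has two connected components, {b, c, f, g, i} and {a, d, e, h}; each is 2-regular, so G = C_5 ⊔ C_4. The components are non-isomorphic (different sizes), so Aut(G) = Aut(C_4) × Aut(C_5) = D_4 × D_5 of order 8·10 = 80.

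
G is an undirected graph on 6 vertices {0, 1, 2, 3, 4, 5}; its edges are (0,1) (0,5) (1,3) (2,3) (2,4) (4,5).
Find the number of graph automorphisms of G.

12

G is 2-regular and connected on 6 vertices, i.e. the cycle C_6. C_6 has 6 rotations and 6 reflections, so Aut(C_6) ≅ D_6 of order 12.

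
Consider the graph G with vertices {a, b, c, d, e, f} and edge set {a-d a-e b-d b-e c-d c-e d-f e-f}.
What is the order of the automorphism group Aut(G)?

The vertices split by degree into {d, e} (degree 4) and {a, b, c, f} (degree 2); every edge runs between the two parts, so G is the complete bipartite graph K_{2,4}. Automorphisms preserve the bipartition setwise (since the parts differ in size) and act as S_2 × S_4 within it; |Aut| = 48.

48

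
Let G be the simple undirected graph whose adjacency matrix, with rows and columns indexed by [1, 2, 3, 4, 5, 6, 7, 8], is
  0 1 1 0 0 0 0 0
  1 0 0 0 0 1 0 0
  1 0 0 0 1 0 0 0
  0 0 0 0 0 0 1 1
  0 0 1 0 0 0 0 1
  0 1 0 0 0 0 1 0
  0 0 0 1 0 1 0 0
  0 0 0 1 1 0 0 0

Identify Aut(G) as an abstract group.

G is 2-regular and connected on 8 vertices, i.e. the cycle C_8. C_8 has 8 rotations and 8 reflections, so Aut(C_8) ≅ D_8 of order 16.

D_8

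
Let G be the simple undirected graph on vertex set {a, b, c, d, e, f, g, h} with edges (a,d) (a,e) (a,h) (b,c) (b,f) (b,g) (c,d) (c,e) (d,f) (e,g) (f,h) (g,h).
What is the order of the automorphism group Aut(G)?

48

G is 3-regular and bipartite on 2^3 = 8 vertices with girth 4; it is the hypercube graph Q_3. The symmetry group of the 3-cube is the hyperoctahedral group B_3 = Z_2 ≀ S_3, of order 2^3·3! = 48.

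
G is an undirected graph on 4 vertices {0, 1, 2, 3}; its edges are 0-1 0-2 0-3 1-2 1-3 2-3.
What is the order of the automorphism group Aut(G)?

24

Every vertex has degree 3, so G is the complete graph K_4. Any permutation of the 4 vertices preserves K_4, so Aut(K_4) = S_4 of order 4! = 24.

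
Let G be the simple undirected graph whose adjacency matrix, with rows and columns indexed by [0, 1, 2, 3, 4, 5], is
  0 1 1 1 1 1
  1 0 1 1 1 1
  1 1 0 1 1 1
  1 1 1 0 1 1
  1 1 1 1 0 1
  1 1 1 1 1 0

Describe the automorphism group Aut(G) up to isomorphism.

S_6

All 6 vertices are pairwise adjacent: G = K_6. Every bijection on the vertex set is an automorphism of K_6; hence Aut(K_6) ≅ S_6, order 720.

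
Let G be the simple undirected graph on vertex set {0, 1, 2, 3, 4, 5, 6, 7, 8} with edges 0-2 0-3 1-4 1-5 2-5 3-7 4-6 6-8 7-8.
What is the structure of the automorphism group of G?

D_9

G is 2-regular and connected on 9 vertices, i.e. the cycle C_9. C_9 has 9 rotations and 9 reflections, so Aut(C_9) ≅ D_9 of order 18.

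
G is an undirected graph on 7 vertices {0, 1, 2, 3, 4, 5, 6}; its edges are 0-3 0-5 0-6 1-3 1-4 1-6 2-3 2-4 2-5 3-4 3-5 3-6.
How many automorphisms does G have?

Vertex 3 is the unique vertex of degree 6; the remaining 6 vertices each have degree 3 and induce a cycle, so G is the wheel on 7 vertices with hub 3. Every automorphism fixes the hub and acts on the rim 6-cycle, so Aut(G) ≅ Aut(C_6) = D_6 of order 12.

12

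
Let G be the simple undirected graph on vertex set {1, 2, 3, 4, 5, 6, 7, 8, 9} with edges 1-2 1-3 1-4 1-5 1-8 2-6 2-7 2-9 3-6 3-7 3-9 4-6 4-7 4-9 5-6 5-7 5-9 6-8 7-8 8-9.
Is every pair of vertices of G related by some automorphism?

Automorphisms preserve degree, but G has vertices of degree 4 and vertices of degree 5; no automorphism maps one to the other, so G is not vertex-transitive.

No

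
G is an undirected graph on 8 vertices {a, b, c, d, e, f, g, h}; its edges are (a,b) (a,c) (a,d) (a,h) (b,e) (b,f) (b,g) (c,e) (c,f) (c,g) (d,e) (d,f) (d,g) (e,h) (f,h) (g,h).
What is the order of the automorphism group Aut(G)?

G is 4-regular and bipartite with parts {b, c, d, h} and {a, e, f, g} (each part is independent and every cross-pair is an edge), so G = K_{4,4}. Each part can be permuted independently (S_4 × S_4) and the two equal-size parts can also be swapped, giving (S_4 × S_4) ⋊ Z_2 of order 2·(4!)² = 1152.

1152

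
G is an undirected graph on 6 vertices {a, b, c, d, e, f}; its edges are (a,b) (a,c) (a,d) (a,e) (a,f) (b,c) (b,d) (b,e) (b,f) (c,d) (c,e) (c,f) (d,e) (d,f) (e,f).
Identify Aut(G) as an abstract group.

S_6

All 6 vertices are pairwise adjacent: G = K_6. Any permutation of the 6 vertices preserves K_6, so Aut(K_6) = S_6 of order 6! = 720.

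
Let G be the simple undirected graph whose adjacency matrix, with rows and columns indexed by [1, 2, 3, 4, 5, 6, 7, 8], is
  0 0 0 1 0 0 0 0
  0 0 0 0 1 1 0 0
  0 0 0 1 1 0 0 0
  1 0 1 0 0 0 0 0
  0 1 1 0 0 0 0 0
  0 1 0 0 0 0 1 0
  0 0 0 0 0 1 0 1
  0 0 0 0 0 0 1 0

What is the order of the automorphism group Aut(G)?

The degree sequence is [1, 2, 2, 2, 2, 2, 2, 1]; the two degree-1 vertices 1 and 8 are the ends of a path, so G = P_8. The only nontrivial automorphism of a path is the end-to-end reflection, so Aut(G) ≅ Z_2.

2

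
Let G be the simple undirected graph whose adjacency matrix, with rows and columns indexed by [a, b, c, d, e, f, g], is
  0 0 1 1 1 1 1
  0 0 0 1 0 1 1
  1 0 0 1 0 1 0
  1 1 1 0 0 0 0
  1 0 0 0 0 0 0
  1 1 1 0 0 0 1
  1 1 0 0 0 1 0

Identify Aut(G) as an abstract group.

The degree sequence is [5, 3, 3, 3, 1, 4, 3]. Checking the degree-preserving permutations of the vertex set shows that none except the identity preserves every edge, so Aut(G) is trivial.

1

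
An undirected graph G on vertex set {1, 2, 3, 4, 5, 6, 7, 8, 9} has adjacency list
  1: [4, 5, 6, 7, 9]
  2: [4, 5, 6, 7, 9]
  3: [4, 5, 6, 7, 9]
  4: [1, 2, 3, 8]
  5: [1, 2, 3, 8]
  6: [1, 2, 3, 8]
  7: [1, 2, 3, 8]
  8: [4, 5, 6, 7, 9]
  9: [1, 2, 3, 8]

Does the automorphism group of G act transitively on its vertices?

No

Automorphisms preserve degree, but G has vertices of degree 4 and vertices of degree 5; no automorphism maps one to the other, so G is not vertex-transitive.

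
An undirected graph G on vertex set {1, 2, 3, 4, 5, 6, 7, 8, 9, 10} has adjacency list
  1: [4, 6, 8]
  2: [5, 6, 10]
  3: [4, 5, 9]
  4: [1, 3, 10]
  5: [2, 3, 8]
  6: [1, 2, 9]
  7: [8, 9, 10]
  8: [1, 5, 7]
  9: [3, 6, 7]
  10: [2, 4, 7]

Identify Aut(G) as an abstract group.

S_5

G is 3-regular on 10 vertices with no triangles and no 4-cycles (girth 5): this is the Petersen graph. Viewing the Petersen graph as the Kneser graph K(5,2) — vertices are 2-subsets of {1,…,5}, edges join disjoint pairs — its automorphisms are exactly the permutations of the 5-element set, so Aut ≅ S_5 of order 120.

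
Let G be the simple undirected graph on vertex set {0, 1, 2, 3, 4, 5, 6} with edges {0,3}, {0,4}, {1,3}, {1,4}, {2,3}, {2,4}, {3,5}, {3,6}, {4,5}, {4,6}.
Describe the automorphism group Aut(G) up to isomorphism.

The vertices split by degree into {3, 4} (degree 5) and {0, 1, 2, 5, 6} (degree 2); every edge runs between the two parts, so G is the complete bipartite graph K_{2,5}. The parts have unequal sizes, so no automorphism swaps them; each part is permuted independently, giving S_5 × S_2 of order 5!·2! = 240.

S_5 × S_2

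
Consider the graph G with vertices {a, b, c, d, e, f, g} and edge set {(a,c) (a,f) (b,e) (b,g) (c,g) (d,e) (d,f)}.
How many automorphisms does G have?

Every vertex has degree 2 and the graph is connected, so G is the 7-cycle C_7. C_7 has 7 rotations and 7 reflections, so Aut(C_7) ≅ D_7 of order 14.

14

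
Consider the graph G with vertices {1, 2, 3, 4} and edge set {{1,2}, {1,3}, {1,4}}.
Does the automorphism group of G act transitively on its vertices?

No

Vertex 1 is the only vertex of degree 3, so every automorphism fixes it; G is not vertex-transitive.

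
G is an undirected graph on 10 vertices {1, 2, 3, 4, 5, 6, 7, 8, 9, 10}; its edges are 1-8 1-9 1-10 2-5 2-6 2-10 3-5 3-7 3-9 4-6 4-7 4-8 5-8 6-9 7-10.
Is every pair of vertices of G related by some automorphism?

G is 3-regular on 10 vertices with no triangles and no 4-cycles (girth 5): this is the Petersen graph. Viewing the Petersen graph as the Kneser graph K(5,2) — vertices are 2-subsets of {1,…,5}, edges join disjoint pairs — its automorphisms are exactly the permutations of the 5-element set, so Aut ≅ S_5 of order 120. Under this action every vertex can be carried to every other, so G is vertex-transitive.

Yes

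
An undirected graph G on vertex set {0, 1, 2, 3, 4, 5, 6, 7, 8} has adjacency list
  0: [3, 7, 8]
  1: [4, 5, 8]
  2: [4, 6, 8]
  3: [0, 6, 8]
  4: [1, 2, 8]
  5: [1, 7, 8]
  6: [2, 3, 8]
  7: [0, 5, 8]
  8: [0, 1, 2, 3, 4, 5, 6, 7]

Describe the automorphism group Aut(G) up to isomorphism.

the dihedral group of order 16

Vertex 8 is the unique vertex of degree 8; the remaining 8 vertices each have degree 3 and induce a cycle, so G is the wheel on 9 vertices with hub 8. With the hub fixed, the remaining symmetry is that of the rim cycle C_8, giving the dihedral group D_8.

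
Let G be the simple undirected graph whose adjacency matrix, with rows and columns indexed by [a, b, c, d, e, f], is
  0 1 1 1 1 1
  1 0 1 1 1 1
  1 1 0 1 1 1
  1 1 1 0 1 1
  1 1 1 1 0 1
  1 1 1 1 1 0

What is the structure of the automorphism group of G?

All 6 vertices are pairwise adjacent: G = K_6. Any permutation of the 6 vertices preserves K_6, so Aut(K_6) = S_6 of order 6! = 720.

S_6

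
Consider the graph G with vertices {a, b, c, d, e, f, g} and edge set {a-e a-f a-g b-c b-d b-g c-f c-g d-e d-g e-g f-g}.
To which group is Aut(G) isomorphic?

Vertex g is the unique vertex of degree 6; the remaining 6 vertices each have degree 3 and induce a cycle, so G is the wheel on 7 vertices with hub g. With the hub fixed, the remaining symmetry is that of the rim cycle C_6, giving the dihedral group D_6.

D_6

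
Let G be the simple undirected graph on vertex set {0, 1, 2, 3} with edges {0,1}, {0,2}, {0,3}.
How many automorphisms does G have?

Vertex 0 has degree 3 and every other vertex has degree 1, so G is the star K_{1,3} with centre 0. Any automorphism fixes the centre and permutes the 3 leaves freely, so Aut(G) ≅ S_3 of order 3! = 6.

6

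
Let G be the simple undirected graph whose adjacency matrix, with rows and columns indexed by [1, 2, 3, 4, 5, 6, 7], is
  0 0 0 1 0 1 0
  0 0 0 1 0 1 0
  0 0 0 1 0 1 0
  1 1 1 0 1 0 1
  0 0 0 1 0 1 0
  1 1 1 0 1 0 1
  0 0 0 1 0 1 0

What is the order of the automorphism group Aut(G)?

The vertices split by degree into {4, 6} (degree 5) and {1, 2, 3, 5, 7} (degree 2); every edge runs between the two parts, so G is the complete bipartite graph K_{2,5}. The parts have unequal sizes, so no automorphism swaps them; each part is permuted independently, giving S_5 × S_2 of order 5!·2! = 240.

240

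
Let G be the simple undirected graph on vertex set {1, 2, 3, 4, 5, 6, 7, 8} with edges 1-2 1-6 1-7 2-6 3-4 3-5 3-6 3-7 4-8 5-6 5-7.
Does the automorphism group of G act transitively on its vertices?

Vertex 8 is the only vertex of degree 1, so every automorphism fixes it; G is not vertex-transitive.

No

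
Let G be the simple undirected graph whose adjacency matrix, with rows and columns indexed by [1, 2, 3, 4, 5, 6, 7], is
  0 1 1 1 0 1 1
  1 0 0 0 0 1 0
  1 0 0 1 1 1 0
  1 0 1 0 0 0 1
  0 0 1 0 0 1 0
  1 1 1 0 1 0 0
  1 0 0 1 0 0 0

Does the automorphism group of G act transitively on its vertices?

No

Vertex 1 is the only vertex of degree 5, so every automorphism fixes it; G is not vertex-transitive.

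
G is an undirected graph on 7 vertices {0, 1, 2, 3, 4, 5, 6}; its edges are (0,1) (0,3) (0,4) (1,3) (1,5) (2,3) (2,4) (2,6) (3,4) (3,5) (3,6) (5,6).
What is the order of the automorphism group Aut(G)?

Vertex 3 is the unique vertex of degree 6; the remaining 6 vertices each have degree 3 and induce a cycle, so G is the wheel on 7 vertices with hub 3. With the hub fixed, the remaining symmetry is that of the rim cycle C_6, giving the dihedral group D_6.

12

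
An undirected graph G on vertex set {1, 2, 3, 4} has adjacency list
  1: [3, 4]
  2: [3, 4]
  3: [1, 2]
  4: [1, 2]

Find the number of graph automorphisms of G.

G is 2-regular and bipartite with parts {3, 4} and {1, 2} (each part is independent and every cross-pair is an edge), so G = K_{2,2}. Aut(K_{2,2}) is the wreath product S_2 ≀ Z_2: permute within each part, then optionally swap the parts; |Aut| = 2·(2!)² = 8.

8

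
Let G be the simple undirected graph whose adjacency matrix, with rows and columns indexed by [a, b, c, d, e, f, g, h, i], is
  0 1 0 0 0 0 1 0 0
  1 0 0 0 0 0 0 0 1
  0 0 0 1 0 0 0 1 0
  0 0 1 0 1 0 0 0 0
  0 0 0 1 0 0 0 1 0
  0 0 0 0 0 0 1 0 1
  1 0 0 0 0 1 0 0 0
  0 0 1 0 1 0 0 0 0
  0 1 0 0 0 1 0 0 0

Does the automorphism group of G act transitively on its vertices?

G has two connected components, {a, b, f, g, i} and {c, d, e, h}; each is 2-regular, so G = C_5 ⊔ C_4. The orbit of a under Aut(G) is {a, b, f, g, i}, which does not contain c, so G is not vertex-transitive.

No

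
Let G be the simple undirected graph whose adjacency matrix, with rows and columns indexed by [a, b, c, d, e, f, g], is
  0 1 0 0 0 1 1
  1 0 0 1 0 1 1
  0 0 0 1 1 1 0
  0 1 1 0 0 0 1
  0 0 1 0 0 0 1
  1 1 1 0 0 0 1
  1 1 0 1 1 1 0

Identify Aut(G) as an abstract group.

the trivial group

The degree sequence is [3, 4, 3, 3, 2, 4, 5]. Checking the degree-preserving permutations of the vertex set shows that none except the identity preserves every edge, so Aut(G) is trivial.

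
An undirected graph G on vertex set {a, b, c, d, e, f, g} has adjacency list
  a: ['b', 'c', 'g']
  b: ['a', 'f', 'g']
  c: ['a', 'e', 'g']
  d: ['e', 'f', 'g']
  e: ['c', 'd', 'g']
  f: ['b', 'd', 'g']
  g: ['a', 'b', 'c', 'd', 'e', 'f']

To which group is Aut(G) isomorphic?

Vertex g is the unique vertex of degree 6; the remaining 6 vertices each have degree 3 and induce a cycle, so G is the wheel on 7 vertices with hub g. Every automorphism fixes the hub and acts on the rim 6-cycle, so Aut(G) ≅ Aut(C_6) = D_6 of order 12.

the dihedral group of order 12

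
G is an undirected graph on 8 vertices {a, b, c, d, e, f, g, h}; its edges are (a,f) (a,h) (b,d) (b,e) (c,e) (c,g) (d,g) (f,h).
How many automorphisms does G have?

G has two connected components, {b, c, d, e, g} and {a, f, h}; each is 2-regular, so G = C_5 ⊔ C_3. No automorphism exchanges components of different sizes, hence Aut(G) is the direct product D_5 × D_3, order 60.

60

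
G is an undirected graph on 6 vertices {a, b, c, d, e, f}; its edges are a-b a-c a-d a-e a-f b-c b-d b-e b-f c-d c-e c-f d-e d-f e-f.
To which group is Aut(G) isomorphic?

the symmetric group on 6 letters

All 6 vertices are pairwise adjacent: G = K_6. Any permutation of the 6 vertices preserves K_6, so Aut(K_6) = S_6 of order 6! = 720.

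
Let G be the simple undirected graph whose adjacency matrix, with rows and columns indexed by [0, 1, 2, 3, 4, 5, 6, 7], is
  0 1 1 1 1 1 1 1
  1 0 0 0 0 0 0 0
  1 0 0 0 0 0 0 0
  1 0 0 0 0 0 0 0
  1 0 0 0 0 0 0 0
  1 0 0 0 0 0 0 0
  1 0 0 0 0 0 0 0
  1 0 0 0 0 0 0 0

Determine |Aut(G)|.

Vertex 0 has degree 7 and every other vertex has degree 1, so G is the star K_{1,7} with centre 0. The 7 leaves are pairwise interchangeable while the centre is fixed, giving Aut(G) = S_7.

5040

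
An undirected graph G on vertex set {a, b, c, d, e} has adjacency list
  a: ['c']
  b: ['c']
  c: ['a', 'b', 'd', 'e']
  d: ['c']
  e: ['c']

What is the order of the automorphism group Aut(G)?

Vertex c has degree 4 and every other vertex has degree 1, so G is the star K_{1,4} with centre c. Any automorphism fixes the centre and permutes the 4 leaves freely, so Aut(G) ≅ S_4 of order 4! = 24.

24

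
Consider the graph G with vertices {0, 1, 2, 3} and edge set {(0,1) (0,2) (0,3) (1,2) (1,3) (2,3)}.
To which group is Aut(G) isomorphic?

Every vertex has degree 3, so G is the complete graph K_4. Any permutation of the 4 vertices preserves K_4, so Aut(K_4) = S_4 of order 4! = 24.

the symmetric group on 4 letters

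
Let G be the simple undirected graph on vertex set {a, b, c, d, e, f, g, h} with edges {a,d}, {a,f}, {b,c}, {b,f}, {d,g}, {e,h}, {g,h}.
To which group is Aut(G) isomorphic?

The degree sequence is [2, 2, 1, 2, 1, 2, 2, 2]; the two degree-1 vertices c and e are the ends of a path, so G = P_8. A path has exactly one nontrivial symmetry — reversal — giving Aut(G) of order 2.

C_2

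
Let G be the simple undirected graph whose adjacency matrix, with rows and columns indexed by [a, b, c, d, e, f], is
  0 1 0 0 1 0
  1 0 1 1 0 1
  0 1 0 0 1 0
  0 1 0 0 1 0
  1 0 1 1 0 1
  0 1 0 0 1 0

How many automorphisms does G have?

The vertices split by degree into {b, e} (degree 4) and {a, c, d, f} (degree 2); every edge runs between the two parts, so G is the complete bipartite graph K_{2,4}. Automorphisms preserve the bipartition setwise (since the parts differ in size) and act as S_4 × S_2 within it; |Aut| = 48.

48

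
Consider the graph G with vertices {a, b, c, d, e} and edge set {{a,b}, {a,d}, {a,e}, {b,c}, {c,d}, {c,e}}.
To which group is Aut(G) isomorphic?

S_3 × S_2

The vertices split by degree into {a, c} (degree 3) and {b, d, e} (degree 2); every edge runs between the two parts, so G is the complete bipartite graph K_{2,3}. Automorphisms preserve the bipartition setwise (since the parts differ in size) and act as S_3 × S_2 within it; |Aut| = 12.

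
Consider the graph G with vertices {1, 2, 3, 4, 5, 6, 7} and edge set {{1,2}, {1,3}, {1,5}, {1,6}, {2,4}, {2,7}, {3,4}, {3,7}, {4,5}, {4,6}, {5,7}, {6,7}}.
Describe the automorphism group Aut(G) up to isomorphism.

S_3 × S_4

The vertices split by degree into {1, 4, 7} (degree 4) and {2, 3, 5, 6} (degree 3); every edge runs between the two parts, so G is the complete bipartite graph K_{3,4}. Automorphisms preserve the bipartition setwise (since the parts differ in size) and act as S_3 × S_4 within it; |Aut| = 144.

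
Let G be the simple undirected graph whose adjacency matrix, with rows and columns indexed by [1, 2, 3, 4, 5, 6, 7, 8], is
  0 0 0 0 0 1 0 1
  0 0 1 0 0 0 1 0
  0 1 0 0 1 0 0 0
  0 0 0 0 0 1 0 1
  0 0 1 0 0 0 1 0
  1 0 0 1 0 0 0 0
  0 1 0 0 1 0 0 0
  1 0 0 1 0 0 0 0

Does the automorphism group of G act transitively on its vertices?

G has two connected components, {2, 3, 5, 7} and {1, 4, 6, 8}; each is 2-regular, so G = C_4 ⊔ C_4. Aut of a disjoint union of two copies of C_4 is the wreath product D_4 ≀ Z_2, of order 2·8² = 128. Under this action every vertex can be carried to every other, so G is vertex-transitive.

Yes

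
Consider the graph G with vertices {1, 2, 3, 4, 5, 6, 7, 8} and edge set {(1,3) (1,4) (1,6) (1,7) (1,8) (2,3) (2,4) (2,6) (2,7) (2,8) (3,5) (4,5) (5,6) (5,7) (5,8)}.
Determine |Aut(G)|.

The vertices split by degree into {1, 2, 5} (degree 5) and {3, 4, 6, 7, 8} (degree 3); every edge runs between the two parts, so G is the complete bipartite graph K_{3,5}. Automorphisms preserve the bipartition setwise (since the parts differ in size) and act as S_3 × S_5 within it; |Aut| = 720.

720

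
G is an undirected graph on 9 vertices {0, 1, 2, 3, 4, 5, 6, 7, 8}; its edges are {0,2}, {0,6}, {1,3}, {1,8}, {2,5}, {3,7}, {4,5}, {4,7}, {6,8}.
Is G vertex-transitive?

Yes

G is 2-regular and connected on 9 vertices, i.e. the cycle C_9. The automorphisms of the 9-cycle are exactly the symmetries of a regular 9-gon: the dihedral group D_9, |D_9| = 18. This group acts transitively on the 9 vertices.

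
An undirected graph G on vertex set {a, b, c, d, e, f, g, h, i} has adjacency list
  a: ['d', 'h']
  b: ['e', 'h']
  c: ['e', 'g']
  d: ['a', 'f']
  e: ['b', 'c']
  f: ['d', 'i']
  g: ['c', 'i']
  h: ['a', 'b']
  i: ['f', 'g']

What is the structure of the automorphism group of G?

Every vertex has degree 2 and the graph is connected, so G is the 9-cycle C_9. The automorphisms of the 9-cycle are exactly the symmetries of a regular 9-gon: the dihedral group D_9, |D_9| = 18.

the dihedral group of order 18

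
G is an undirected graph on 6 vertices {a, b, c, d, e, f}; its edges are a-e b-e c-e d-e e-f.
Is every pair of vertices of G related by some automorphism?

Vertex e is the only vertex of degree 5, so every automorphism fixes it; G is not vertex-transitive.

No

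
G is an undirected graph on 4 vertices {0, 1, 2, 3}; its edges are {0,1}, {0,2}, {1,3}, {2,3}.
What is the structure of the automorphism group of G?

G is 2-regular and bipartite with parts {0, 3} and {1, 2} (each part is independent and every cross-pair is an edge), so G = K_{2,2}. Aut(K_{2,2}) is the wreath product S_2 ≀ Z_2: permute within each part, then optionally swap the parts; |Aut| = 2·(2!)² = 8.

S_2 ≀ Z_2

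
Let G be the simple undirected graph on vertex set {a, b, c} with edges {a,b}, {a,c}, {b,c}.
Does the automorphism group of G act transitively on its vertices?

Yes

All 3 vertices are pairwise adjacent: G = K_3. Any permutation of the 3 vertices preserves K_3, so Aut(K_3) = S_3 of order 3! = 6. This group acts transitively on the 3 vertices.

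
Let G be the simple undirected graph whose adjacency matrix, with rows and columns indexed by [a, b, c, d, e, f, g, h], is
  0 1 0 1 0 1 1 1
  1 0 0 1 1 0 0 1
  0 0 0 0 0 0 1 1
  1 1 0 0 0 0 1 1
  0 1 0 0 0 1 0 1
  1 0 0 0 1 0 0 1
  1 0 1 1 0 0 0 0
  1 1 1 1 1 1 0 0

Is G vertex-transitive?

Vertex a is the only vertex of degree 5, so every automorphism fixes it; G is not vertex-transitive.

No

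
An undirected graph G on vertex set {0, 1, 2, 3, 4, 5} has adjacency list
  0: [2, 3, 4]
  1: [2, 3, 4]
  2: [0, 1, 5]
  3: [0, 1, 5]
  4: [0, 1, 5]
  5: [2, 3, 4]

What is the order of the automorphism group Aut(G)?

G is 3-regular and bipartite with parts {2, 3, 4} and {0, 1, 5} (each part is independent and every cross-pair is an edge), so G = K_{3,3}. Each part can be permuted independently (S_3 × S_3) and the two equal-size parts can also be swapped, giving (S_3 × S_3) ⋊ Z_2 of order 2·(3!)² = 72.

72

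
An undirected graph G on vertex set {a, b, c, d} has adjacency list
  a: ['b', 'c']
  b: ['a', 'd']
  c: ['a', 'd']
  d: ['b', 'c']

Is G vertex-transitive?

Every vertex has degree 2 and the graph is connected, so G is the 4-cycle C_4. C_4 has 4 rotations and 4 reflections, so Aut(C_4) ≅ D_4 of order 8. This group acts transitively on the 4 vertices.

Yes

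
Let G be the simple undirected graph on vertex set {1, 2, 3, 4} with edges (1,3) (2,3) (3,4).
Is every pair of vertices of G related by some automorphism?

Vertex 3 is the only vertex of degree 3, so every automorphism fixes it; G is not vertex-transitive.

No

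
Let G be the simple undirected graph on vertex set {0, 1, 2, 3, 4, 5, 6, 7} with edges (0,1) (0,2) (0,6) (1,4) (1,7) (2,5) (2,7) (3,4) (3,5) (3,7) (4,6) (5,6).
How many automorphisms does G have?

G is 3-regular and bipartite on 2^3 = 8 vertices with girth 4; it is the hypercube graph Q_3. The symmetry group of the 3-cube is the hyperoctahedral group B_3 = Z_2 ≀ S_3, of order 2^3·3! = 48.

48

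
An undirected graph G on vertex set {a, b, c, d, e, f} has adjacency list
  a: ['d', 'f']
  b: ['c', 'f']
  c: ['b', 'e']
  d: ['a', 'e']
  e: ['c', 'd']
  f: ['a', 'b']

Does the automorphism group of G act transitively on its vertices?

Every vertex has degree 2 and the graph is connected, so G is the 6-cycle C_6. C_6 has 6 rotations and 6 reflections, so Aut(C_6) ≅ D_6 of order 12. Under this action every vertex can be carried to every other, so G is vertex-transitive.

Yes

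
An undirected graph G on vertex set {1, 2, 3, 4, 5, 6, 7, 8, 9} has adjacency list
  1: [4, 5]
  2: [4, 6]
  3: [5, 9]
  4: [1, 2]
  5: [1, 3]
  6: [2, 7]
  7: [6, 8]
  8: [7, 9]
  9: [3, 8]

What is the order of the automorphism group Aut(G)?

Every vertex has degree 2 and the graph is connected, so G is the 9-cycle C_9. The automorphisms of the 9-cycle are exactly the symmetries of a regular 9-gon: the dihedral group D_9, |D_9| = 18.

18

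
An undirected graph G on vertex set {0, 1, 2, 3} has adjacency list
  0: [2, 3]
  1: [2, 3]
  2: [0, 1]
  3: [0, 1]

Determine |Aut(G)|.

8

G is 2-regular and bipartite on 2^2 = 4 vertices with girth 4; it is the hypercube graph Q_2. The symmetry group of the 2-cube is the hyperoctahedral group B_2 = Z_2 ≀ S_2, of order 2^2·2! = 8.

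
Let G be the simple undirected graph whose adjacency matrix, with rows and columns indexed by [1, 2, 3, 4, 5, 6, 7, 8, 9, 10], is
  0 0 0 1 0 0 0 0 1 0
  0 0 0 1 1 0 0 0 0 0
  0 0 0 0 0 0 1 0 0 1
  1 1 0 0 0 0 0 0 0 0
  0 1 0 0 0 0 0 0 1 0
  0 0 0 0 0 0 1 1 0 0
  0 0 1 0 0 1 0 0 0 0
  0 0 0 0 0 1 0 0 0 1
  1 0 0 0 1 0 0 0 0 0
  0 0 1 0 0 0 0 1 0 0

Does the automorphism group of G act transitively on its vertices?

Yes

G has two connected components, {1, 2, 4, 5, 9} and {3, 6, 7, 8, 10}; each is 2-regular, so G = C_5 ⊔ C_5. Aut of a disjoint union of two copies of C_5 is the wreath product D_5 ≀ Z_2, of order 2·10² = 200. Under this action every vertex can be carried to every other, so G is vertex-transitive.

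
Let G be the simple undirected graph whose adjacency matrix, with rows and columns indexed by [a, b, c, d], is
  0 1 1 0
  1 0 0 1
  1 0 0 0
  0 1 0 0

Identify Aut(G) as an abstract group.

The degree sequence is [2, 2, 1, 1]; the two degree-1 vertices c and d are the ends of a path, so G = P_4. A path has exactly one nontrivial symmetry — reversal — giving Aut(G) of order 2.

the cyclic group of order 2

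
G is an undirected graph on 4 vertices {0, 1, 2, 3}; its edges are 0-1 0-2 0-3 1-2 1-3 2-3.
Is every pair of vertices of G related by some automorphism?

Yes

Every vertex has degree 3, so G is the complete graph K_4. Every bijection on the vertex set is an automorphism of K_4; hence Aut(K_4) ≅ S_4, order 24. Under this action every vertex can be carried to every other, so G is vertex-transitive.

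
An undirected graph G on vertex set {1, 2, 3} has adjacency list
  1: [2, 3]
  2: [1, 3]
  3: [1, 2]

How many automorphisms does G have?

Every vertex has degree 2, so G is the complete graph K_3. Any permutation of the 3 vertices preserves K_3, so Aut(K_3) = S_3 of order 3! = 6.

6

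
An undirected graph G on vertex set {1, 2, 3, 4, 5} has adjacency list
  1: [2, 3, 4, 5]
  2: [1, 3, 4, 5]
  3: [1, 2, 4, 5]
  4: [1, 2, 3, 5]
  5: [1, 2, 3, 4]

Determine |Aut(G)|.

Every vertex has degree 4, so G is the complete graph K_5. Every bijection on the vertex set is an automorphism of K_5; hence Aut(K_5) ≅ S_5, order 120.

120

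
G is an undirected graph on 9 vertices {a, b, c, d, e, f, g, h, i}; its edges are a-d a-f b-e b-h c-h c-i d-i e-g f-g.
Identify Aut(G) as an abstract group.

G is 2-regular and connected on 9 vertices, i.e. the cycle C_9. The automorphisms of the 9-cycle are exactly the symmetries of a regular 9-gon: the dihedral group D_9, |D_9| = 18.

the dihedral group of order 18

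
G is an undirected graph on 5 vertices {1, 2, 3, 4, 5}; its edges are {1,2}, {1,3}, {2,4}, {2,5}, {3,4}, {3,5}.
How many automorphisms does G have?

12

The vertices split by degree into {2, 3} (degree 3) and {1, 4, 5} (degree 2); every edge runs between the two parts, so G is the complete bipartite graph K_{2,3}. Automorphisms preserve the bipartition setwise (since the parts differ in size) and act as S_3 × S_2 within it; |Aut| = 12.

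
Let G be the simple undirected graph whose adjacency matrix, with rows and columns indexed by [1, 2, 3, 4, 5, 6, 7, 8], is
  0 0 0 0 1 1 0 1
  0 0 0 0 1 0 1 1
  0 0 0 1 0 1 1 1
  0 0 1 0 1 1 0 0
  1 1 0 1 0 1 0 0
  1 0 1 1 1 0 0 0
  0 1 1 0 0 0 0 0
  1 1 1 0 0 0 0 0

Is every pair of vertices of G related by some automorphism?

Vertex 7 is the only vertex of degree 2, so every automorphism fixes it; G is not vertex-transitive.

No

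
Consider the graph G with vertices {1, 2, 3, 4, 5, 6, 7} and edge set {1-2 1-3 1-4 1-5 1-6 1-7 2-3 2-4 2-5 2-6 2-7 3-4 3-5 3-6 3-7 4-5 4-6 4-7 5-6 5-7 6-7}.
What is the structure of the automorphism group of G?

All 7 vertices are pairwise adjacent: G = K_7. Any permutation of the 7 vertices preserves K_7, so Aut(K_7) = S_7 of order 7! = 5040.

the symmetric group on 7 letters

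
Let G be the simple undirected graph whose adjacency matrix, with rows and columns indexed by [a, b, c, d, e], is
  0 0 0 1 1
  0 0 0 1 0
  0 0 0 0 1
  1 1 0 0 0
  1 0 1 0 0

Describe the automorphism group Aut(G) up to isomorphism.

C_2

The degree sequence is [2, 1, 1, 2, 2]; the two degree-1 vertices b and c are the ends of a path, so G = P_5. A path has exactly one nontrivial symmetry — reversal — giving Aut(G) of order 2.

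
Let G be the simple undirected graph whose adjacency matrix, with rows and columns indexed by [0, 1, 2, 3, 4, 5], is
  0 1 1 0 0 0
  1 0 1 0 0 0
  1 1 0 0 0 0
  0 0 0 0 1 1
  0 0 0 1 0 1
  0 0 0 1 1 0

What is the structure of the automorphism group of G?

G has two connected components, {0, 1, 2} and {3, 4, 5}; each is 2-regular, so G = C_3 ⊔ C_3. Aut of a disjoint union of two copies of C_3 is the wreath product D_3 ≀ Z_2, of order 2·6² = 72.

D_3 ≀ Z_2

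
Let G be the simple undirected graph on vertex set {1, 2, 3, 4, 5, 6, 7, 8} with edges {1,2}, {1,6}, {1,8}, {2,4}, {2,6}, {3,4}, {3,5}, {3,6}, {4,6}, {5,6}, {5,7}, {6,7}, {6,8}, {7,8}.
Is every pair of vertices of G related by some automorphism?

Vertex 6 is the only vertex of degree 7, so every automorphism fixes it; G is not vertex-transitive.

No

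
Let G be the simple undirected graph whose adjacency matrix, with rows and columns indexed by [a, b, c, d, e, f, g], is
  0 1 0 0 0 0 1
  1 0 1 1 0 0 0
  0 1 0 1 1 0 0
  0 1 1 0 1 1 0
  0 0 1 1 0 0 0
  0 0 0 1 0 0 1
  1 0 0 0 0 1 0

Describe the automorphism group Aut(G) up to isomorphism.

The degree sequence is [2, 3, 3, 4, 2, 2, 2]. Checking the degree-preserving permutations of the vertex set shows that none except the identity preserves every edge, so Aut(G) is trivial.

the trivial group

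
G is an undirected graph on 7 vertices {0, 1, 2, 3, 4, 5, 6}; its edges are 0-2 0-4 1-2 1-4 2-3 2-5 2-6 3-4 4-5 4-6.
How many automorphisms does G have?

240

The vertices split by degree into {2, 4} (degree 5) and {0, 1, 3, 5, 6} (degree 2); every edge runs between the two parts, so G is the complete bipartite graph K_{2,5}. The parts have unequal sizes, so no automorphism swaps them; each part is permuted independently, giving S_5 × S_2 of order 5!·2! = 240.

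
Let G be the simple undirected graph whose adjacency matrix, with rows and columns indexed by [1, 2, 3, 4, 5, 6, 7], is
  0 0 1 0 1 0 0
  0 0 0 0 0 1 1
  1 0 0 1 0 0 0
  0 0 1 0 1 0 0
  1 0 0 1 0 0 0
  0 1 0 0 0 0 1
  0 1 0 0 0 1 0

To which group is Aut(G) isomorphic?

G has two connected components, {1, 3, 4, 5} and {2, 6, 7}; each is 2-regular, so G = C_4 ⊔ C_3. No automorphism exchanges components of different sizes, hence Aut(G) is the direct product D_3 × D_4, order 48.

D_3 × D_4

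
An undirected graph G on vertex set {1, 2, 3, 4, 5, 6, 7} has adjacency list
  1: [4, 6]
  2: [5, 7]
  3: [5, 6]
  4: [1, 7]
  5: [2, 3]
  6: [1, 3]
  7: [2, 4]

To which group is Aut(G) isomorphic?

the dihedral group of order 14

G is 2-regular and connected on 7 vertices, i.e. the cycle C_7. The automorphisms of the 7-cycle are exactly the symmetries of a regular 7-gon: the dihedral group D_7, |D_7| = 14.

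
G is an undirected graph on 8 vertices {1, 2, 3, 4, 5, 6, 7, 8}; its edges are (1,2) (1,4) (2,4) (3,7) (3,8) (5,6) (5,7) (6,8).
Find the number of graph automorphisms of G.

60

G has two connected components, {3, 5, 6, 7, 8} and {1, 2, 4}; each is 2-regular, so G = C_5 ⊔ C_3. No automorphism exchanges components of different sizes, hence Aut(G) is the direct product D_5 × D_3, order 60.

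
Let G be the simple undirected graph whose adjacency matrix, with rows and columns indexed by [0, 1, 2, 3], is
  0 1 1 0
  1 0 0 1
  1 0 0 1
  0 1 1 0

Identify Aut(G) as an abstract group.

the dihedral group of order 8

G is 2-regular and connected on 4 vertices, i.e. the cycle C_4. The automorphisms of the 4-cycle are exactly the symmetries of a regular 4-gon: the dihedral group D_4, |D_4| = 8.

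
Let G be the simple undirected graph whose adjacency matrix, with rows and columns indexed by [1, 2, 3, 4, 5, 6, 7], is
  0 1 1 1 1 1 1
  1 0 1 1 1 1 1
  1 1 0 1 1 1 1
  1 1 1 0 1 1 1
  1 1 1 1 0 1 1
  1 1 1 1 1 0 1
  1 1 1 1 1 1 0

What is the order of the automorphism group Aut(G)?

Every vertex has degree 6, so G is the complete graph K_7. Every bijection on the vertex set is an automorphism of K_7; hence Aut(K_7) ≅ S_7, order 5040.

5040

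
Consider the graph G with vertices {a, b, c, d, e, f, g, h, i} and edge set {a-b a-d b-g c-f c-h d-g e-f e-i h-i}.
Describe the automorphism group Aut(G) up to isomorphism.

D_5 × D_4

G has two connected components, {c, e, f, h, i} and {a, b, d, g}; each is 2-regular, so G = C_5 ⊔ C_4. The components are non-isomorphic (different sizes), so Aut(G) = Aut(C_5) × Aut(C_4) = D_5 × D_4 of order 10·8 = 80.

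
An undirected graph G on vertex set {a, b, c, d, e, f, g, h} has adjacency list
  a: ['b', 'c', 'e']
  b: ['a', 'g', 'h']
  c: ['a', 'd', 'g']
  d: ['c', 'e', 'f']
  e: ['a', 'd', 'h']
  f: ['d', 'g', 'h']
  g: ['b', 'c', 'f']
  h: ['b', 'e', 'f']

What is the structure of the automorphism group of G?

the hyperoctahedral group B_3

G is 3-regular and bipartite on 2^3 = 8 vertices with girth 4; it is the hypercube graph Q_3. The symmetry group of the 3-cube is the hyperoctahedral group B_3 = Z_2 ≀ S_3, of order 2^3·3! = 48.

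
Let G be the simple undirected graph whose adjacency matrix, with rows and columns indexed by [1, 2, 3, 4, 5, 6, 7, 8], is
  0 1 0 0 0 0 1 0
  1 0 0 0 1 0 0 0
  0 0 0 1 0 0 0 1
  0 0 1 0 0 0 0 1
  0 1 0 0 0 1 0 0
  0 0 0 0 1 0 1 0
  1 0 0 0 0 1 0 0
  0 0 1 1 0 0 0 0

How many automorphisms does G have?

G has two connected components, {1, 2, 5, 6, 7} and {3, 4, 8}; each is 2-regular, so G = C_5 ⊔ C_3. The components are non-isomorphic (different sizes), so Aut(G) = Aut(C_5) × Aut(C_3) = D_5 × D_3 of order 10·6 = 60.

60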